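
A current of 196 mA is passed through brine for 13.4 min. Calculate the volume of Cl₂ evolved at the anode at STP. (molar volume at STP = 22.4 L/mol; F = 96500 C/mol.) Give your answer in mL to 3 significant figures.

18.3 mL

Q = 0.196 A × 804 s = 157.6 C
Moles of electrons = 157.6 / 96500 = 0.001633 mol
2Cl⁻ → Cl₂ + 2e⁻, so n(Cl₂) = 0.001633 / 2 = 8.165×10^-4 mol
V = 8.165×10^-4 × 22.4 = 0.01829 L
= 18.3 mL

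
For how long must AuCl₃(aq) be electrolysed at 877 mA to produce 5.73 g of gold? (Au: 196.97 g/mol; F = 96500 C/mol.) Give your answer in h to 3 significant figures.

n(Au) = 5.73 / 196.97 = 0.02909 mol
Au³⁺ + 3e⁻ → Au, so n(e⁻) = 3 × 0.02909 = 0.08727 mol
Q = 0.08727 × 96500 = 8422 C
t = Q / I = 8422 / 0.877 = 9603 s = 2.67 h

2.67 h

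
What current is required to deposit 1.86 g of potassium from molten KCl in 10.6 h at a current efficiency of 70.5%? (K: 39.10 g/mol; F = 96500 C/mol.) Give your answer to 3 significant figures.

0.171 A

n(K) = 1.86 / 39.10 = 0.04757 mol
K⁺ + e⁻ → K, so n(e⁻) = 0.04757 mol
Q = 0.04757 × 96500 / 0.705 = 6511 C
I = Q / t = 6511 / 38160 s = 0.171 A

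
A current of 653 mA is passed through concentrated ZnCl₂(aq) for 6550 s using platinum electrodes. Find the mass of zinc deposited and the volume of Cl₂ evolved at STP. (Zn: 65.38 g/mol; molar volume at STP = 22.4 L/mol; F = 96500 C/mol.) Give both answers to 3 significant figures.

1.45 g Zn; 0.496 L Cl₂

Q = 0.653 × 6550 = 4277 C; n(e⁻) = 4277 / 96500 = 0.04432 mol
Cathode: Zn²⁺ + 2e⁻ → Zn → n(Zn) = 0.04432/2 = 0.02216 mol → 1.45 g
Anode: 2Cl⁻ → Cl₂ + 2e⁻ → n(Cl₂) = 0.04432/2 = 0.02216 mol → 0.496 L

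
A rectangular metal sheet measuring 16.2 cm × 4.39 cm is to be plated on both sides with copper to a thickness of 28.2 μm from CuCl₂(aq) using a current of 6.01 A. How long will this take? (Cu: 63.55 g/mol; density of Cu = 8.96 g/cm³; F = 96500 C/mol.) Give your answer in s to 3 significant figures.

Plated area = 2 × 16.2 × 4.39 = 142.2 cm²
Volume = 142.2 × 28.2×10⁻⁴ cm = 0.4010 cm³
m(Cu) = 0.4010 × 8.96 = 3.593 g
n(Cu) = 3.593 / 63.55 = 0.05654 mol; n(e⁻) = 2 × 0.05654 = 0.1131 mol
Q = 0.1131 × 96500 = 10910 C
t = 10910 / 6.01 = 1815 s

1820 s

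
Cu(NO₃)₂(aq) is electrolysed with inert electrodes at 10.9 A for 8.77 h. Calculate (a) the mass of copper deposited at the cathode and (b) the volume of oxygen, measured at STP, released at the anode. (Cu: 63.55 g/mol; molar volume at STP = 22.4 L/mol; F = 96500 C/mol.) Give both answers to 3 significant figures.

Q = 10.9 × 31572 = 3.441×10^5 C; n(e⁻) = 3.441×10^5 / 96500 = 3.566 mol
Cathode: Cu²⁺ + 2e⁻ → Cu → n(Cu) = 3.566/2 = 1.783 mol → 113 g
Anode: 2H₂O → O₂ + 4H⁺ + 4e⁻ → n(O₂) = 3.566/4 = 0.8915 mol → 20.0 L

113 g Cu; 20.0 L O₂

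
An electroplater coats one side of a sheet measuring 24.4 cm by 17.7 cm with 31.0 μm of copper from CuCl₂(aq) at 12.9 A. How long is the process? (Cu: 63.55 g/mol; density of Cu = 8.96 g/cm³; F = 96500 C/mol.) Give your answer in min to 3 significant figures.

47.1 min

Plated area = 24.4 × 17.7 = 431.9 cm²
Volume = 431.9 × 31.0×10⁻⁴ cm = 1.339 cm³
m(Cu) = 1.339 × 8.96 = 12.00 g
n(Cu) = 12.00 / 63.55 = 0.1888 mol; n(e⁻) = 2 × 0.1888 = 0.3776 mol
Q = 0.3776 × 96500 = 36440 C
t = 36440 / 12.9 = 2825 s = 47.1 min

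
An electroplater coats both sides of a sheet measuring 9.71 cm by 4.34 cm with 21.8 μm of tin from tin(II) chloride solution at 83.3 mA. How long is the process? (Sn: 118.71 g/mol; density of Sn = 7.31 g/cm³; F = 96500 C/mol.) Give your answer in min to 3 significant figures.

437 min

Plated area = 2 × 9.71 × 4.34 = 84.28 cm²
Volume = 84.28 × 21.8×10⁻⁴ cm = 0.1837 cm³
m(Sn) = 0.1837 × 7.31 = 1.343 g
n(Sn) = 1.343 / 118.71 = 0.01131 mol; n(e⁻) = 2 × 0.01131 = 0.02262 mol
Q = 0.02262 × 96500 = 2183 C
t = 2183 / 0.0833 = 26210 s = 437 min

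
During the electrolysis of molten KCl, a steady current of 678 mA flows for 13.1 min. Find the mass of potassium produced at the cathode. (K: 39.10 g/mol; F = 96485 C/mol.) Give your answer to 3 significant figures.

Charge passed = 0.678 × 786 = 532.9 C
Moles of electrons = 532.9 / 96485 = 0.005523 mol
K⁺ + e⁻ → K, so n(K) = 0.005523 mol
m = 0.005523 × 39.10 = 0.216 g

0.216 g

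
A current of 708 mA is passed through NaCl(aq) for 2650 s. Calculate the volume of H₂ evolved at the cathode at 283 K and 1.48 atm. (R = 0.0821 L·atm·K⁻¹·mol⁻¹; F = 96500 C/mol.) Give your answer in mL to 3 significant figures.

153 mL

Charge passed = 0.708 × 2650 = 1876 C
Moles of electrons = 1876 / 96500 = 0.01944 mol
2H⁺ + 2e⁻ → H₂, so n(H₂) = 0.01944 / 2 = 0.009720 mol
V = nRT/P = 0.009720 × 0.0821 × 283 / 1.48 = 0.1526 L
= 153 mL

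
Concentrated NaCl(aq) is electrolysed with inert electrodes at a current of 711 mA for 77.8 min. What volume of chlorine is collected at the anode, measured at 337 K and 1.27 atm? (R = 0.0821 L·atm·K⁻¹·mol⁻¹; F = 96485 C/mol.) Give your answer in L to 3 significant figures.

Charge passed = 0.711 × 4668 = 3319 C
n(e⁻) = 3319 / 96485 = 0.03440 mol
2Cl⁻ → Cl₂ + 2e⁻, so n(Cl₂) = 0.03440 / 2 = 0.01720 mol
V = nRT/P = 0.01720 × 0.0821 × 337 / 1.27 = 0.3747 L

0.375 L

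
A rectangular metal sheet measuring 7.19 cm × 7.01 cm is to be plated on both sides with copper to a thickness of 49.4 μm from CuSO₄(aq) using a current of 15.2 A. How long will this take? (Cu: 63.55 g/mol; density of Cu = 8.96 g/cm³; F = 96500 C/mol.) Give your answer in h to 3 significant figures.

Plated area = 2 × 7.19 × 7.01 = 100.8 cm²
Volume = 100.8 × 49.4×10⁻⁴ cm = 0.4980 cm³
m(Cu) = 0.4980 × 8.96 = 4.462 g
n(Cu) = 4.462 / 63.55 = 0.07021 mol; n(e⁻) = 2 × 0.07021 = 0.1404 mol
Q = 0.1404 × 96500 = 13550 C
t = 13550 / 15.2 = 891.4 s = 0.248 h

0.248 h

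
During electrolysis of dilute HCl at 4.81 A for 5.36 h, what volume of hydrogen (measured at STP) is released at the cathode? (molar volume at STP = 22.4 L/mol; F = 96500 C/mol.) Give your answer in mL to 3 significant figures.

Q = It = 4.81 × 19296 = 92810 C
Moles of electrons = 92810 / 96500 = 0.9618 mol
2H⁺ + 2e⁻ → H₂, so n(H₂) = 0.9618 / 2 = 0.4809 mol
V = 0.4809 × 22.4 = 10.77 L
= 10800 mL

10800 mL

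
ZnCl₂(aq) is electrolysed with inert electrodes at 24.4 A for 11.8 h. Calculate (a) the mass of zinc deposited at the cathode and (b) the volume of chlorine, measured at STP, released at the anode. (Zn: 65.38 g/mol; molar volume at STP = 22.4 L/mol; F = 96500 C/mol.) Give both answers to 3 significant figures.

Q = 24.4 × 42480 = 1.037×10^6 C; n(e⁻) = 1.037×10^6 / 96500 = 10.75 mol
Cathode: Zn²⁺ + 2e⁻ → Zn → n(Zn) = 10.75/2 = 5.375 mol → 351 g
Anode: 2Cl⁻ → Cl₂ + 2e⁻ → n(Cl₂) = 10.75/2 = 5.375 mol → 120 L

351 g Zn; 120 L Cl₂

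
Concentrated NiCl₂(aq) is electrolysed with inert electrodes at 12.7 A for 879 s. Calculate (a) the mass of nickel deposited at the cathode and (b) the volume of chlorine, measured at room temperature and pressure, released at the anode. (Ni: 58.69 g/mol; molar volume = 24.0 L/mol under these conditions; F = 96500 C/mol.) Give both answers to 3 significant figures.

Q = 12.7 × 879 = 11160 C; n(e⁻) = 11160 / 96500 = 0.1156 mol
Cathode: Ni²⁺ + 2e⁻ → Ni → n(Ni) = 0.1156/2 = 0.05780 mol → 3.39 g
Anode: 2Cl⁻ → Cl₂ + 2e⁻ → n(Cl₂) = 0.1156/2 = 0.05780 mol → 1.39 L

3.39 g Ni; 1.39 L Cl₂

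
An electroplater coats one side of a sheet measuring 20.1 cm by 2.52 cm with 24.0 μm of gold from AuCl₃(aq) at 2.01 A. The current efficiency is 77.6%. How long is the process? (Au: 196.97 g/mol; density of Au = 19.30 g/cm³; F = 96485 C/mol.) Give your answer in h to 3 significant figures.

0.614 h

Plated area = 20.1 × 2.52 = 50.65 cm²
Volume = 50.65 × 24.0×10⁻⁴ cm = 0.1216 cm³
m(Au) = 0.1216 × 19.30 = 2.347 g
n(Au) = 2.347 / 196.97 = 0.01192 mol; n(e⁻) = 3 × 0.01192 = 0.03576 mol
Q = 0.03576 × 96485 / 0.776 = 4446 C
t = 4446 / 2.01 = 2212 s = 0.614 h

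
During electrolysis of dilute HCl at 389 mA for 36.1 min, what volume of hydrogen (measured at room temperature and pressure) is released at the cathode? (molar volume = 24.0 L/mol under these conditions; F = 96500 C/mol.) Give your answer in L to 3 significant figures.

0.105 L

Q = It = 0.389 × 2166 = 842.6 C
n(e⁻) = 842.6 / 96500 = 0.008732 mol
2H⁺ + 2e⁻ → H₂, so n(H₂) = 0.008732 / 2 = 0.004366 mol
V = 0.004366 × 24.0 = 0.1048 L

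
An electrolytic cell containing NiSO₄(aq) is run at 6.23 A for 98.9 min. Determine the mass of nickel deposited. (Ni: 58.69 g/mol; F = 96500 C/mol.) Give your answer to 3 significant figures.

Q = It = 6.23 × 5934 = 36970 C
n(e⁻) = 36970 / 96500 = 0.3831 mol
Ni²⁺ + 2e⁻ → Ni, so n(Ni) = 0.3831 / 2 = 0.1916 mol
m = 0.1916 × 58.69 = 11.2 g

11.2 g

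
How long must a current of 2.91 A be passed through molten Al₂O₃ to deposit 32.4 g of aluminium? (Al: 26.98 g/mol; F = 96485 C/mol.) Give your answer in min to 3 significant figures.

1990 min

n(Al) = 32.4 / 26.98 = 1.201 mol
Al³⁺ + 3e⁻ → Al, so n(e⁻) = 3 × 1.201 = 3.603 mol
Q = 3.603 × 96485 = 3.476×10^5 C
t = Q / I = 3.476×10^5 / 2.91 = 1.195×10^5 s = 1990 min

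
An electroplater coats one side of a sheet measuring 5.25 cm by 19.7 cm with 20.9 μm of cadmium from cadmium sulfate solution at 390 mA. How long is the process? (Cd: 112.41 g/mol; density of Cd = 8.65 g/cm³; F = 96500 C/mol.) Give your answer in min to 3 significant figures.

Plated area = 5.25 × 19.7 = 103.4 cm²
Volume = 103.4 × 20.9×10⁻⁴ cm = 0.2161 cm³
m(Cd) = 0.2161 × 8.65 = 1.869 g
n(Cd) = 1.869 / 112.41 = 0.01663 mol; n(e⁻) = 2 × 0.01663 = 0.03326 mol
Q = 0.03326 × 96500 = 3210 C
t = 3210 / 0.390 = 8231 s = 137 min

137 min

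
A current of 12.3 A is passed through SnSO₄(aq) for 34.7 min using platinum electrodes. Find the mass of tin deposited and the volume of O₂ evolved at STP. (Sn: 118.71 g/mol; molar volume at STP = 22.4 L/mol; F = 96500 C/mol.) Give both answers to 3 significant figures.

15.8 g Sn; 1.49 L O₂

Q = 12.3 × 2082 = 25610 C; n(e⁻) = 25610 / 96500 = 0.2654 mol
Cathode: Sn²⁺ + 2e⁻ → Sn → n(Sn) = 0.2654/2 = 0.1327 mol → 15.8 g
Anode: 2H₂O → O₂ + 4H⁺ + 4e⁻ → n(O₂) = 0.2654/4 = 0.06635 mol → 1.49 L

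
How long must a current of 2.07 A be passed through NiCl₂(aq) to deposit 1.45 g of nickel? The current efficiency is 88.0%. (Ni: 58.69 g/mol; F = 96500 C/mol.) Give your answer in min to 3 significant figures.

43.6 min

n(Ni) = 1.45 / 58.69 = 0.02471 mol
Ni²⁺ + 2e⁻ → Ni, so n(e⁻) = 2 × 0.02471 = 0.04942 mol
Q = 0.04942 × 96500 / 0.880 = 5419 C
t = Q / I = 5419 / 2.07 = 2618 s = 43.6 min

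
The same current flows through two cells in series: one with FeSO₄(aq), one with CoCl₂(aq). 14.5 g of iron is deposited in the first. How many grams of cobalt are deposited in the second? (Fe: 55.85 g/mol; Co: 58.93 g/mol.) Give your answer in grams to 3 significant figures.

15.3 g

n(Fe) = 14.5 / 55.85 = 0.2596 mol
Fe²⁺ + 2e⁻ → Fe, so n(e⁻) = 2 × 0.2596 = 0.5192 mol
Same current for the same time ⇒ same n(e⁻) = 0.5192 mol in both cells.
Co²⁺ + 2e⁻ → Co, so n(Co) = 0.5192 / 2 = 0.2596 mol
m(Co) = 0.2596 × 58.93 = 15.3 g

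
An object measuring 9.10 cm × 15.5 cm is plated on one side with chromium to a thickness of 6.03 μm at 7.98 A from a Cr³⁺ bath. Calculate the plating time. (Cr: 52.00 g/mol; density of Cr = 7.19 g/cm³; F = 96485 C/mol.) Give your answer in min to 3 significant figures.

Plated area = 9.10 × 15.5 = 141.1 cm²
Volume = 141.1 × 6.03×10⁻⁴ cm = 0.08508 cm³
m(Cr) = 0.08508 × 7.19 = 0.6117 g
n(Cr) = 0.6117 / 52.00 = 0.01176 mol; n(e⁻) = 3 × 0.01176 = 0.03528 mol
Q = 0.03528 × 96485 = 3404 C
t = 3404 / 7.98 = 426.6 s = 7.11 min

7.11 min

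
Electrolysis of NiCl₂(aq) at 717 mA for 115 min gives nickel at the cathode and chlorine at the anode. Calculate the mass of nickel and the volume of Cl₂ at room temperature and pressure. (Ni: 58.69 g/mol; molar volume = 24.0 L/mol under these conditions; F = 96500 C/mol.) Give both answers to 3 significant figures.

Q = 0.717 × 6900 = 4947 C; n(e⁻) = 4947 / 96500 = 0.05126 mol
Cathode: Ni²⁺ + 2e⁻ → Ni → n(Ni) = 0.05126/2 = 0.02563 mol → 1.50 g
Anode: 2Cl⁻ → Cl₂ + 2e⁻ → n(Cl₂) = 0.05126/2 = 0.02563 mol → 0.615 L

1.50 g Ni; 0.615 L Cl₂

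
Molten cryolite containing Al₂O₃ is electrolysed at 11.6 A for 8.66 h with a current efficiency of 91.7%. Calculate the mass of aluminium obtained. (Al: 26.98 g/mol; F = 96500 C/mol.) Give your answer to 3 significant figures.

30.9 g

Q = 11.6 × 31176 = 3.616×10^5 C
n(e⁻) = 3.616×10^5 / 96500 = 3.747 mol
Al³⁺ + 3e⁻ → Al, so theoretical m(Al) = 1.249 × 26.98 = 33.70 g
Actual mass = 91.7% × 33.70 = 30.9 g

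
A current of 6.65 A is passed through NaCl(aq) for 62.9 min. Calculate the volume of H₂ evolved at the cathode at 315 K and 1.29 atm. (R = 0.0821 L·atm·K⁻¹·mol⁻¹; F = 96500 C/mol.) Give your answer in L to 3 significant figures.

2.61 L

Q = 6.65 A × 3774 s = 25100 C
n(e⁻) = 25100 / 96500 = 0.2601 mol
2H⁺ + 2e⁻ → H₂, so n(H₂) = 0.2601 / 2 = 0.1301 mol
V = nRT/P = 0.1301 × 0.0821 × 315 / 1.29 = 2.608 L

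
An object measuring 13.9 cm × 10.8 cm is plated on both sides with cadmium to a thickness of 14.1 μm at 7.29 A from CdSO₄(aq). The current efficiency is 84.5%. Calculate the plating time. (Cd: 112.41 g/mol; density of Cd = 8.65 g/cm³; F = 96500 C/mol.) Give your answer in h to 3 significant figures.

0.284 h

Plated area = 2 × 13.9 × 10.8 = 300.2 cm²
Volume = 300.2 × 14.1×10⁻⁴ cm = 0.4233 cm³
m(Cd) = 0.4233 × 8.65 = 3.662 g
n(Cd) = 3.662 / 112.41 = 0.03258 mol; n(e⁻) = 2 × 0.03258 = 0.06516 mol
Q = 0.06516 × 96500 / 0.845 = 7441 C
t = 7441 / 7.29 = 1021 s = 0.284 h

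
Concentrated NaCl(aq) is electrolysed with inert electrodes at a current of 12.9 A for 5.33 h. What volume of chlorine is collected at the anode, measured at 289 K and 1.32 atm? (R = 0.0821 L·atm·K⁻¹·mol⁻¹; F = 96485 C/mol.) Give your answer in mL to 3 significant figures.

Q = It = 12.9 × 19188 = 2.475×10^5 C
n(e⁻) = Q/F = 2.475×10^5/96485 = 2.565 mol
2Cl⁻ → Cl₂ + 2e⁻, so n(Cl₂) = 2.565 / 2 = 1.283 mol
V = nRT/P = 1.283 × 0.0821 × 289 / 1.32 = 23.06 L
= 23100 mL

23100 mL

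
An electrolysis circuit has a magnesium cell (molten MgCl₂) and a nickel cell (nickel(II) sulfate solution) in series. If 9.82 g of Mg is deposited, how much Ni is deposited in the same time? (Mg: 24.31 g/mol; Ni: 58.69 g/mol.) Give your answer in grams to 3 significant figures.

23.7 g

n(Mg) = 9.82 / 24.31 = 0.4039 mol
Mg²⁺ + 2e⁻ → Mg, so n(e⁻) = 2 × 0.4039 = 0.8078 mol
Since the cells are in series, n(e⁻) in the Ni cell is also 0.8078 mol.
Ni²⁺ + 2e⁻ → Ni, so n(Ni) = 0.8078 / 2 = 0.4039 mol
m(Ni) = 0.4039 × 58.69 = 23.7 g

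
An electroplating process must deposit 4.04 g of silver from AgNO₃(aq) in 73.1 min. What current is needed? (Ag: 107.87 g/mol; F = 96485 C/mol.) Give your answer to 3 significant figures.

n(Ag) = 4.04 / 107.87 = 0.03745 mol
Ag⁺ + e⁻ → Ag, so n(e⁻) = 0.03745 mol
Q = 0.03745 × 96485 = 3613 C
I = Q / t = 3613 / 4386 s = 0.824 A

0.824 A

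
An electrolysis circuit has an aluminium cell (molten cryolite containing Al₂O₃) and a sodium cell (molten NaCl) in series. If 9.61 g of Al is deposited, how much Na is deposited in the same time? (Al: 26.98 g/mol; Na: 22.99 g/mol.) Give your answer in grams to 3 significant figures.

24.6 g

n(Al) = 9.61 / 26.98 = 0.3562 mol
Al³⁺ + 3e⁻ → Al, so n(e⁻) = 3 × 0.3562 = 1.069 mol
The cells are in series, so the same charge (and hence the same n(e⁻) = 1.069 mol) passes through both.
Na⁺ + e⁻ → Na, so n(Na) = 1.069 mol
m(Na) = 1.069 × 22.99 = 24.6 g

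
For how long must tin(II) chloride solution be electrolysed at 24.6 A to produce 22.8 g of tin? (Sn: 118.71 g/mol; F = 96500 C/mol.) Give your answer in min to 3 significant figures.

25.1 min

n(Sn) = 22.8 / 118.71 = 0.1921 mol
Sn²⁺ + 2e⁻ → Sn, so n(e⁻) = 2 × 0.1921 = 0.3842 mol
Q = 0.3842 × 96500 = 37080 C
t = Q / I = 37080 / 24.6 = 1507 s = 25.1 min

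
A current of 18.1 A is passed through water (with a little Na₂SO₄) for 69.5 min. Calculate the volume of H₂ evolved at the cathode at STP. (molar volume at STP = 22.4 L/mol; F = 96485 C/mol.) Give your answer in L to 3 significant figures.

8.76 L

Q = It = 18.1 × 4170 = 75480 C
n(e⁻) = Q/F = 75480/96485 = 0.7823 mol
2H⁺ + 2e⁻ → H₂, so n(H₂) = 0.7823 / 2 = 0.3912 mol
V = 0.3912 × 22.4 = 8.763 L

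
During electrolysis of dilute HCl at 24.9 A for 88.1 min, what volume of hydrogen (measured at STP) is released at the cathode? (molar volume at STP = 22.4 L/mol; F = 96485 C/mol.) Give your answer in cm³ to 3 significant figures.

15300 cm³

Q = It = 24.9 × 5286 = 1.316×10^5 C
n(e⁻) = Q/F = 1.316×10^5/96485 = 1.364 mol
2H⁺ + 2e⁻ → H₂, so n(H₂) = 1.364 / 2 = 0.6820 mol
V = 0.6820 × 22.4 = 15.28 L
= 15300 cm³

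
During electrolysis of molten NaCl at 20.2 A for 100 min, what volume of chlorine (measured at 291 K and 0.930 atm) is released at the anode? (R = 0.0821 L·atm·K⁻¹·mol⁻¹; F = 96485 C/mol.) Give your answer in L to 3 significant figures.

16.1 L

Q = 20.2 A × 6000 s = 1.212×10^5 C
n(e⁻) = 1.212×10^5 / 96485 = 1.256 mol
2Cl⁻ → Cl₂ + 2e⁻, so n(Cl₂) = 1.256 / 2 = 0.6280 mol
V = nRT/P = 0.6280 × 0.0821 × 291 / 0.930 = 16.13 L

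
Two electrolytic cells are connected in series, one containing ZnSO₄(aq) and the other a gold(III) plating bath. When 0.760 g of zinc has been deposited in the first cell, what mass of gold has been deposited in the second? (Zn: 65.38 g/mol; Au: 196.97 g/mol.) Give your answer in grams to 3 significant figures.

n(Zn) = 0.760 / 65.38 = 0.01162 mol
Zn²⁺ + 2e⁻ → Zn, so n(e⁻) = 2 × 0.01162 = 0.02324 mol
In series, the same 0.02324 mol of electrons flows through the second cell.
Au³⁺ + 3e⁻ → Au, so n(Au) = 0.02324 / 3 = 0.007747 mol
m(Au) = 0.007747 × 196.97 = 1.53 g

1.53 g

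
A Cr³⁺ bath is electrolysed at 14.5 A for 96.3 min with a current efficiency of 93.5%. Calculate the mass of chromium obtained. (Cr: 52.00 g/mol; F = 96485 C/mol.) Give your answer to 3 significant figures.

Q = 14.5 × 5778 = 83780 C
n(e⁻) = 83780 / 96485 = 0.8683 mol
Cr³⁺ + 3e⁻ → Cr, so theoretical m(Cr) = 0.2894 × 52.00 = 15.05 g
Actual mass = 93.5% × 15.05 = 14.1 g

14.1 g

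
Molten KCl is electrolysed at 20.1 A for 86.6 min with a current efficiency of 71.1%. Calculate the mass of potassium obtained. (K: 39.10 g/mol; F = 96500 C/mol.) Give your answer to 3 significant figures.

30.1 g

Q = 20.1 × 5196 = 1.044×10^5 C
n(e⁻) = 1.044×10^5 / 96500 = 1.082 mol
K⁺ + e⁻ → K, so theoretical m(K) = 1.082 × 39.10 = 42.31 g
Actual mass = 71.1% × 42.31 = 30.1 g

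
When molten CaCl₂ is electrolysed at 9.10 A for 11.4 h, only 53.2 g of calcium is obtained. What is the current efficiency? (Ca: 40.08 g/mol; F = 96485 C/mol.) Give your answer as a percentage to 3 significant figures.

68.6%

Q = 9.10 × 41040 = 3.735×10^5 C
n(e⁻) = 3.735×10^5 / 96485 = 3.871 mol
Ca²⁺ + 2e⁻ → Ca, so theoretical n(Ca) = 1.936 mol → 77.59 g
Efficiency = 53.2 / 77.59 = 0.6857 = 68.6%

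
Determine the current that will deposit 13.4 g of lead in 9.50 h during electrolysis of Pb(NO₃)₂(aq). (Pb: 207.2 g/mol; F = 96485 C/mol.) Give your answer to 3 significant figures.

0.365 A

n(Pb) = 13.4 / 207.2 = 0.06467 mol
Pb²⁺ + 2e⁻ → Pb, so n(e⁻) = 2 × 0.06467 = 0.1293 mol
Q = 0.1293 × 96485 = 12480 C
I = Q / t = 12480 / 34200 s = 0.365 A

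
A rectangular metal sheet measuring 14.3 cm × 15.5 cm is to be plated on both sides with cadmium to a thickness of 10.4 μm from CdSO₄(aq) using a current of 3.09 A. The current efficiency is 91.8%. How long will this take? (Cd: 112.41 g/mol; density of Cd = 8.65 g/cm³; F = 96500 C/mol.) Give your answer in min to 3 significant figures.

40.2 min

Plated area = 2 × 14.3 × 15.5 = 443.3 cm²
Volume = 443.3 × 10.4×10⁻⁴ cm = 0.4610 cm³
m(Cd) = 0.4610 × 8.65 = 3.988 g
n(Cd) = 3.988 / 112.41 = 0.03548 mol; n(e⁻) = 2 × 0.03548 = 0.07096 mol
Q = 0.07096 × 96500 / 0.918 = 7459 C
t = 7459 / 3.09 = 2414 s = 40.2 min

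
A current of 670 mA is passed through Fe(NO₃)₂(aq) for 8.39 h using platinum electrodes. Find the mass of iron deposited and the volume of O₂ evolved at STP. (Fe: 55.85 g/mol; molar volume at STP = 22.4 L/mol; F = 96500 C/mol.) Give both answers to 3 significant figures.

Q = 0.670 × 30204 = 20240 C; n(e⁻) = 20240 / 96500 = 0.2097 mol
Cathode: Fe²⁺ + 2e⁻ → Fe → n(Fe) = 0.2097/2 = 0.1049 mol → 5.86 g
Anode: 2H₂O → O₂ + 4H⁺ + 4e⁻ → n(O₂) = 0.2097/4 = 0.05243 mol → 1.17 L

5.86 g Fe; 1.17 L O₂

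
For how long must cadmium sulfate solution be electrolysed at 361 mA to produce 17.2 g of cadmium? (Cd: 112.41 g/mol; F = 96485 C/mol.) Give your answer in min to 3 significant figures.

1360 min

n(Cd) = 17.2 / 112.41 = 0.1530 mol
Cd²⁺ + 2e⁻ → Cd, so n(e⁻) = 2 × 0.1530 = 0.3060 mol
Q = 0.3060 × 96485 = 29520 C
t = Q / I = 29520 / 0.361 = 81770 s = 1360 min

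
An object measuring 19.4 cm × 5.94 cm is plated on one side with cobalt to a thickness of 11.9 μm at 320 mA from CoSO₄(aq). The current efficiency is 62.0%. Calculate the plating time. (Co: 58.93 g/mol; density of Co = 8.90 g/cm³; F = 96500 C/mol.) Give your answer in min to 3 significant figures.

336 min

Plated area = 19.4 × 5.94 = 115.2 cm²
Volume = 115.2 × 11.9×10⁻⁴ cm = 0.1371 cm³
m(Co) = 0.1371 × 8.90 = 1.220 g
n(Co) = 1.220 / 58.93 = 0.02070 mol; n(e⁻) = 2 × 0.02070 = 0.04140 mol
Q = 0.04140 × 96500 / 0.620 = 6444 C
t = 6444 / 0.320 = 20140 s = 336 min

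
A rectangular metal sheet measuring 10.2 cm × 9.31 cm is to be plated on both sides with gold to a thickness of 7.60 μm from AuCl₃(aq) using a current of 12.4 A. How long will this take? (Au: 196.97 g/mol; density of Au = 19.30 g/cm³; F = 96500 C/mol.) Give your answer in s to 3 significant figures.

330 s

Plated area = 2 × 10.2 × 9.31 = 189.9 cm²
Volume = 189.9 × 7.60×10⁻⁴ cm = 0.1443 cm³
m(Au) = 0.1443 × 19.30 = 2.785 g
n(Au) = 2.785 / 196.97 = 0.01414 mol; n(e⁻) = 3 × 0.01414 = 0.04242 mol
Q = 0.04242 × 96500 = 4094 C
t = 4094 / 12.4 = 330.2 s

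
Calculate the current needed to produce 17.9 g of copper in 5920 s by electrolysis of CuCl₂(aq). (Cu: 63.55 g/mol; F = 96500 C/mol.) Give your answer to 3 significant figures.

9.18 A

n(Cu) = 17.9 / 63.55 = 0.2817 mol
Cu²⁺ + 2e⁻ → Cu, so n(e⁻) = 2 × 0.2817 = 0.5634 mol
Q = 0.5634 × 96500 = 54370 C
I = Q / t = 54370 / 5920 s = 9.18 A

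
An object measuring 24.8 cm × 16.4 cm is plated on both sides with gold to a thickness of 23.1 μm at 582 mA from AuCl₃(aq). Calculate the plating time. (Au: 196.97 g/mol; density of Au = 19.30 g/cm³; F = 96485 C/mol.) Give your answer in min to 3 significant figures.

1530 min

Plated area = 2 × 24.8 × 16.4 = 813.4 cm²
Volume = 813.4 × 23.1×10⁻⁴ cm = 1.879 cm³
m(Au) = 1.879 × 19.30 = 36.26 g
n(Au) = 36.26 / 196.97 = 0.1841 mol; n(e⁻) = 3 × 0.1841 = 0.5523 mol
Q = 0.5523 × 96485 = 53290 C
t = 53290 / 0.582 = 91560 s = 1530 min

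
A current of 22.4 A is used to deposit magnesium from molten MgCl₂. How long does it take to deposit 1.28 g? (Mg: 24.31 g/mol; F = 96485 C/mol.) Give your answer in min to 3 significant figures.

n(Mg) = 1.28 / 24.31 = 0.05265 mol
Mg²⁺ + 2e⁻ → Mg, so n(e⁻) = 2 × 0.05265 = 0.1053 mol
Q = 0.1053 × 96485 = 10160 C
t = Q / I = 10160 / 22.4 = 453.6 s = 7.56 min

7.56 min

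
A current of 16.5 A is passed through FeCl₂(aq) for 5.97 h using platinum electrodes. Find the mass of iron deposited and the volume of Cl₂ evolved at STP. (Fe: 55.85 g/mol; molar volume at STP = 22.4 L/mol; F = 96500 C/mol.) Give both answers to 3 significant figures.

Q = 16.5 × 21492 = 3.546×10^5 C; n(e⁻) = 3.546×10^5 / 96500 = 3.675 mol
Cathode: Fe²⁺ + 2e⁻ → Fe → n(Fe) = 3.675/2 = 1.838 mol → 103 g
Anode: 2Cl⁻ → Cl₂ + 2e⁻ → n(Cl₂) = 3.675/2 = 1.838 mol → 41.2 L

103 g Fe; 41.2 L Cl₂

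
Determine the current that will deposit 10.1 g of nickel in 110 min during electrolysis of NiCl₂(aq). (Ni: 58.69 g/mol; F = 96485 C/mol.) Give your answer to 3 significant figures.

n(Ni) = 10.1 / 58.69 = 0.1721 mol
Ni²⁺ + 2e⁻ → Ni, so n(e⁻) = 2 × 0.1721 = 0.3442 mol
Q = 0.3442 × 96485 = 33210 C
I = Q / t = 33210 / 6600 s = 5.03 A

5.03 A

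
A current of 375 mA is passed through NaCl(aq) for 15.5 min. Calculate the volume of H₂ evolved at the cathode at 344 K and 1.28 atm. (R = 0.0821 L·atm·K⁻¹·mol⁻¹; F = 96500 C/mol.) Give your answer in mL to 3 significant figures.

Charge passed = 0.375 × 930 = 348.8 C
n(e⁻) = Q/F = 348.8/96500 = 0.003615 mol
2H⁺ + 2e⁻ → H₂, so n(H₂) = 0.003615 / 2 = 0.001808 mol
V = nRT/P = 0.001808 × 0.0821 × 344 / 1.28 = 0.03989 L
= 39.9 mL

39.9 mL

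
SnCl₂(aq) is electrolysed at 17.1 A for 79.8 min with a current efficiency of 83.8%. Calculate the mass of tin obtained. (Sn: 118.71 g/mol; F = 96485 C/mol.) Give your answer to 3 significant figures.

42.2 g

Q = 17.1 × 4788 = 81870 C
n(e⁻) = 81870 / 96485 = 0.8485 mol
Sn²⁺ + 2e⁻ → Sn, so theoretical m(Sn) = 0.4243 × 118.71 = 50.37 g
Actual mass = 83.8% × 50.37 = 42.2 g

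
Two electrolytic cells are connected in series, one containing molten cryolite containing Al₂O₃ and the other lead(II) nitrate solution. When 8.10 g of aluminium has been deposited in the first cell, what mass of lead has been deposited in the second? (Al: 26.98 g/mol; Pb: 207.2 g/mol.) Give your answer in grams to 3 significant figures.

93.3 g

n(Al) = 8.10 / 26.98 = 0.3002 mol
Al³⁺ + 3e⁻ → Al, so n(e⁻) = 3 × 0.3002 = 0.9006 mol
The cells are in series, so the same charge (and hence the same n(e⁻) = 0.9006 mol) passes through both.
Pb²⁺ + 2e⁻ → Pb, so n(Pb) = 0.9006 / 2 = 0.4503 mol
m(Pb) = 0.4503 × 207.2 = 93.3 g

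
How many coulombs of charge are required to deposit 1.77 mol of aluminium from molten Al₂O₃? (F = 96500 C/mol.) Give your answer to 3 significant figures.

5.12×10^5 C

Al³⁺ + 3e⁻ → Al, so n(e⁻) = 3 × 1.77 = 5.310 mol
Q = 5.310 × 96500 = 5.124×10^5 C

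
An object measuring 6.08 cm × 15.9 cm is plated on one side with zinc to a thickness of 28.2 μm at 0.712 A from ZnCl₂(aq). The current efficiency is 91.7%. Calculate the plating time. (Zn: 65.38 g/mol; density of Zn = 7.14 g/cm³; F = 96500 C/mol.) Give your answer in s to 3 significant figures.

8800 s

Plated area = 6.08 × 15.9 = 96.67 cm²
Volume = 96.67 × 28.2×10⁻⁴ cm = 0.2726 cm³
m(Zn) = 0.2726 × 7.14 = 1.946 g
n(Zn) = 1.946 / 65.38 = 0.02976 mol; n(e⁻) = 2 × 0.02976 = 0.05952 mol
Q = 0.05952 × 96500 / 0.917 = 6264 C
t = 6264 / 0.712 = 8798 s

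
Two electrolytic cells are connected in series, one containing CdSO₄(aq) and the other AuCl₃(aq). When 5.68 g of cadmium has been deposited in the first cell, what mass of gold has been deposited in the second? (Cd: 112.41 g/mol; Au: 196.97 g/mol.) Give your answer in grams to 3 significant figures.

n(Cd) = 5.68 / 112.41 = 0.05053 mol
Cd²⁺ + 2e⁻ → Cd, so n(e⁻) = 2 × 0.05053 = 0.1011 mol
Since the cells are in series, n(e⁻) in the Au cell is also 0.1011 mol.
Au³⁺ + 3e⁻ → Au, so n(Au) = 0.1011 / 3 = 0.03370 mol
m(Au) = 0.03370 × 196.97 = 6.64 g

6.64 g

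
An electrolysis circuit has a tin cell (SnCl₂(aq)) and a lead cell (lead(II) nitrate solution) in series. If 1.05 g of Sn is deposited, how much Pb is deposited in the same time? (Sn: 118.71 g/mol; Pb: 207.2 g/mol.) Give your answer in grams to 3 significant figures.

1.83 g

n(Sn) = 1.05 / 118.71 = 0.008845 mol
Sn²⁺ + 2e⁻ → Sn, so n(e⁻) = 2 × 0.008845 = 0.01769 mol
Same current for the same time ⇒ same n(e⁻) = 0.01769 mol in both cells.
Pb²⁺ + 2e⁻ → Pb, so n(Pb) = 0.01769 / 2 = 0.008845 mol
m(Pb) = 0.008845 × 207.2 = 1.83 g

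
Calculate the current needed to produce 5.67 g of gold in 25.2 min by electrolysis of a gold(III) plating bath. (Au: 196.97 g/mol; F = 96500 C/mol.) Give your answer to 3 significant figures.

5.51 A

n(Au) = 5.67 / 196.97 = 0.02879 mol
Au³⁺ + 3e⁻ → Au, so n(e⁻) = 3 × 0.02879 = 0.08637 mol
Q = 0.08637 × 96500 = 8335 C
I = Q / t = 8335 / 1512 s = 5.51 A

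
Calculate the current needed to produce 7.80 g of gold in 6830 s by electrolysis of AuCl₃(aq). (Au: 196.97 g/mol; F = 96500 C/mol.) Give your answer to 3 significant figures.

n(Au) = 7.80 / 196.97 = 0.03960 mol
Au³⁺ + 3e⁻ → Au, so n(e⁻) = 3 × 0.03960 = 0.1188 mol
Q = 0.1188 × 96500 = 11460 C
I = Q / t = 11460 / 6830 s = 1.68 A

1.68 A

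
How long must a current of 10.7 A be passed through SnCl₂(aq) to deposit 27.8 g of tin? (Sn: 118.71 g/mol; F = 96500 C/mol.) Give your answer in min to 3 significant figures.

n(Sn) = 27.8 / 118.71 = 0.2342 mol
Sn²⁺ + 2e⁻ → Sn, so n(e⁻) = 2 × 0.2342 = 0.4684 mol
Q = 0.4684 × 96500 = 45200 C
t = Q / I = 45200 / 10.7 = 4224 s = 70.4 min

70.4 min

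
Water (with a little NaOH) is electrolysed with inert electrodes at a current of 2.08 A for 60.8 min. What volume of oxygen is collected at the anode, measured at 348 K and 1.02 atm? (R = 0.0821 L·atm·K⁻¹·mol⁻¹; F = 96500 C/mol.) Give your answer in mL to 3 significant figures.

551 mL

Charge passed = 2.08 × 3648 = 7588 C
n(e⁻) = 7588 / 96500 = 0.07863 mol
2H₂O → O₂ + 4H⁺ + 4e⁻, so n(O₂) = 0.07863 / 4 = 0.01966 mol
V = nRT/P = 0.01966 × 0.0821 × 348 / 1.02 = 0.5507 L
= 551 mL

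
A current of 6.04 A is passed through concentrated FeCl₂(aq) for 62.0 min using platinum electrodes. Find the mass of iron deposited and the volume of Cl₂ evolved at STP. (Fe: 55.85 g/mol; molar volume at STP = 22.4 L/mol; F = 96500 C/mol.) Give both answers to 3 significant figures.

Q = 6.04 × 3720 = 22470 C; n(e⁻) = 22470 / 96500 = 0.2328 mol
Cathode: Fe²⁺ + 2e⁻ → Fe → n(Fe) = 0.2328/2 = 0.1164 mol → 6.50 g
Anode: 2Cl⁻ → Cl₂ + 2e⁻ → n(Cl₂) = 0.2328/2 = 0.1164 mol → 2.61 L

6.50 g Fe; 2.61 L Cl₂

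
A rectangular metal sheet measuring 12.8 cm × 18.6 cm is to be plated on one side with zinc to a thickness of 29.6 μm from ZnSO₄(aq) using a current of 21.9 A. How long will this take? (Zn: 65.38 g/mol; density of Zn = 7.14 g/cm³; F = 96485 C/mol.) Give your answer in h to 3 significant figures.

Plated area = 12.8 × 18.6 = 238.1 cm²
Volume = 238.1 × 29.6×10⁻⁴ cm = 0.7048 cm³
m(Zn) = 0.7048 × 7.14 = 5.032 g
n(Zn) = 5.032 / 65.38 = 0.07697 mol; n(e⁻) = 2 × 0.07697 = 0.1539 mol
Q = 0.1539 × 96485 = 14850 C
t = 14850 / 21.9 = 678.1 s = 0.188 h

0.188 h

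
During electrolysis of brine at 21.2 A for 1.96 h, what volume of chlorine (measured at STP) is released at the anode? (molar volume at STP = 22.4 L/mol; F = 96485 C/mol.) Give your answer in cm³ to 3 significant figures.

17400 cm³

Q = 21.2 A × 7056 s = 1.496×10^5 C
n(e⁻) = 1.496×10^5 / 96485 = 1.551 mol
2Cl⁻ → Cl₂ + 2e⁻, so n(Cl₂) = 1.551 / 2 = 0.7755 mol
V = 0.7755 × 22.4 = 17.37 L
= 17400 cm³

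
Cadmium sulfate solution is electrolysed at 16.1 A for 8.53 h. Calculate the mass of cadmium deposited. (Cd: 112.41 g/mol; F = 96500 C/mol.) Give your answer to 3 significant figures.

Q = It = 16.1 × 30708 = 4.944×10^5 C
n(e⁻) = Q/F = 4.944×10^5/96500 = 5.123 mol
Cd²⁺ + 2e⁻ → Cd, so n(Cd) = 5.123 / 2 = 2.562 mol
m = 2.562 × 112.41 = 288 g

288 g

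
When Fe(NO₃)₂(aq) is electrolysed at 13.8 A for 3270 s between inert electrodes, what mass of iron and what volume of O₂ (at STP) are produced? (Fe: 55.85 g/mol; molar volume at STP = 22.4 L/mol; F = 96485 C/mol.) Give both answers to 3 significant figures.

Q = 13.8 × 3270 = 45130 C; n(e⁻) = 45130 / 96485 = 0.4677 mol
Cathode: Fe²⁺ + 2e⁻ → Fe → n(Fe) = 0.4677/2 = 0.2339 mol → 13.1 g
Anode: 2H₂O → O₂ + 4H⁺ + 4e⁻ → n(O₂) = 0.4677/4 = 0.1169 mol → 2.62 L

13.1 g Fe; 2.62 L O₂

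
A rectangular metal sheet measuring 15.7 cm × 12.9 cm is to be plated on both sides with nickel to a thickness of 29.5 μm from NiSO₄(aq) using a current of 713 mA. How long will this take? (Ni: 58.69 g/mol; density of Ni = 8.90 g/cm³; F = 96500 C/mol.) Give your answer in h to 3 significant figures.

Plated area = 2 × 15.7 × 12.9 = 405.1 cm²
Volume = 405.1 × 29.5×10⁻⁴ cm = 1.195 cm³
m(Ni) = 1.195 × 8.90 = 10.64 g
n(Ni) = 10.64 / 58.69 = 0.1813 mol; n(e⁻) = 2 × 0.1813 = 0.3626 mol
Q = 0.3626 × 96500 = 34990 C
t = 34990 / 0.713 = 49070 s = 13.6 h

13.6 h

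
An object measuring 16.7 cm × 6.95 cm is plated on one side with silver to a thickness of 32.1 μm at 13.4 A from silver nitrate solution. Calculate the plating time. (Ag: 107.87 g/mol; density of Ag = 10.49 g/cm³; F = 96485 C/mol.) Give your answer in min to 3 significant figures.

Plated area = 16.7 × 6.95 = 116.1 cm²
Volume = 116.1 × 32.1×10⁻⁴ cm = 0.3727 cm³
m(Ag) = 0.3727 × 10.49 = 3.910 g
n(Ag) = 3.910 / 107.87 = 0.03625 mol; n(e⁻) = 0.03625 mol
Q = 0.03625 × 96485 = 3498 C
t = 3498 / 13.4 = 261.0 s = 4.35 min

4.35 min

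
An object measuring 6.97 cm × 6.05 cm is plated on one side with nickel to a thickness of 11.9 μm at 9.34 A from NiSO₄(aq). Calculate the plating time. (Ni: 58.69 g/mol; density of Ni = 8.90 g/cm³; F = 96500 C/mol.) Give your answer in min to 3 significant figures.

Plated area = 6.97 × 6.05 = 42.17 cm²
Volume = 42.17 × 11.9×10⁻⁴ cm = 0.05018 cm³
m(Ni) = 0.05018 × 8.90 = 0.4466 g
n(Ni) = 0.4466 / 58.69 = 0.007609 mol; n(e⁻) = 2 × 0.007609 = 0.01522 mol
Q = 0.01522 × 96500 = 1469 C
t = 1469 / 9.34 = 157.3 s = 2.62 min

2.62 min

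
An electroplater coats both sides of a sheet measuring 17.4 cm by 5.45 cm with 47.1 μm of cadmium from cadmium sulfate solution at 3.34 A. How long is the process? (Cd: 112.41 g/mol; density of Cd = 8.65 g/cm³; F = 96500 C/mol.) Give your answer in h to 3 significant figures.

Plated area = 2 × 17.4 × 5.45 = 189.7 cm²
Volume = 189.7 × 47.1×10⁻⁴ cm = 0.8935 cm³
m(Cd) = 0.8935 × 8.65 = 7.729 g
n(Cd) = 7.729 / 112.41 = 0.06876 mol; n(e⁻) = 2 × 0.06876 = 0.1375 mol
Q = 0.1375 × 96500 = 13270 C
t = 13270 / 3.34 = 3973 s = 1.10 h

1.10 h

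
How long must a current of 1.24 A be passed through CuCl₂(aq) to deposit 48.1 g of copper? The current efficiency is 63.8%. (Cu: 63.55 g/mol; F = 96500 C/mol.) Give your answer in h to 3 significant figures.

51.3 h

n(Cu) = 48.1 / 63.55 = 0.7569 mol
Cu²⁺ + 2e⁻ → Cu, so n(e⁻) = 2 × 0.7569 = 1.514 mol
Q = 1.514 × 96500 / 0.638 = 2.290×10^5 C
t = Q / I = 2.290×10^5 / 1.24 = 1.847×10^5 s = 51.3 h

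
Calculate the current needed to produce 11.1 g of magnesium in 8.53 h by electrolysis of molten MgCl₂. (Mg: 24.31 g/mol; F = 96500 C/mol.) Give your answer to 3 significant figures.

n(Mg) = 11.1 / 24.31 = 0.4566 mol
Mg²⁺ + 2e⁻ → Mg, so n(e⁻) = 2 × 0.4566 = 0.9132 mol
Q = 0.9132 × 96500 = 88120 C
I = Q / t = 88120 / 30708 s = 2.87 A

2.87 A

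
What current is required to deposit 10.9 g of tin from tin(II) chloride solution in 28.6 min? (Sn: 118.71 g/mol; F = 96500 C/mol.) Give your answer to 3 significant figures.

n(Sn) = 10.9 / 118.71 = 0.09182 mol
Sn²⁺ + 2e⁻ → Sn, so n(e⁻) = 2 × 0.09182 = 0.1836 mol
Q = 0.1836 × 96500 = 17720 C
I = Q / t = 17720 / 1716 s = 10.3 A

10.3 A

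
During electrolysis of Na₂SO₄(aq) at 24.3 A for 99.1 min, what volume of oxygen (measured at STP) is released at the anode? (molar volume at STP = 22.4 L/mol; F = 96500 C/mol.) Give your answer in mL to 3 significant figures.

Q = 24.3 A × 5946 s = 1.445×10^5 C
Moles of electrons = 1.445×10^5 / 96500 = 1.497 mol
2H₂O → O₂ + 4H⁺ + 4e⁻, so n(O₂) = 1.497 / 4 = 0.3743 mol
V = 0.3743 × 22.4 = 8.384 L
= 8380 mL

8380 mL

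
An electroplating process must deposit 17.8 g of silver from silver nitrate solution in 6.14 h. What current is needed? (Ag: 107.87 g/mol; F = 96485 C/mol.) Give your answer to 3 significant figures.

0.720 A

n(Ag) = 17.8 / 107.87 = 0.1650 mol
Ag⁺ + e⁻ → Ag, so n(e⁻) = 0.1650 mol
Q = 0.1650 × 96485 = 15920 C
I = Q / t = 15920 / 22104 s = 0.720 A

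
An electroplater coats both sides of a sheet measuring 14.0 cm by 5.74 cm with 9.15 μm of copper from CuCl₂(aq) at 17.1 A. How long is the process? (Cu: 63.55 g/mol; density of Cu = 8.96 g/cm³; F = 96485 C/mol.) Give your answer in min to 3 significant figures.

3.90 min

Plated area = 2 × 14.0 × 5.74 = 160.7 cm²
Volume = 160.7 × 9.15×10⁻⁴ cm = 0.1470 cm³
m(Cu) = 0.1470 × 8.96 = 1.317 g
n(Cu) = 1.317 / 63.55 = 0.02072 mol; n(e⁻) = 2 × 0.02072 = 0.04144 mol
Q = 0.04144 × 96485 = 3998 C
t = 3998 / 17.1 = 233.8 s = 3.90 min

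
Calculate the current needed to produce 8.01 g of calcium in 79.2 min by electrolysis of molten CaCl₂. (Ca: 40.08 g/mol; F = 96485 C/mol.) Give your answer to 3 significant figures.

8.12 A

n(Ca) = 8.01 / 40.08 = 0.1999 mol
Ca²⁺ + 2e⁻ → Ca, so n(e⁻) = 2 × 0.1999 = 0.3998 mol
Q = 0.3998 × 96485 = 38570 C
I = Q / t = 38570 / 4752 s = 8.12 A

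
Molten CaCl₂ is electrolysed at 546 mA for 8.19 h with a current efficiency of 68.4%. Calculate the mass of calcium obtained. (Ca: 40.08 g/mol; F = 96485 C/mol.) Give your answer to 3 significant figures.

Q = 0.546 × 29484 = 16100 C
n(e⁻) = 16100 / 96485 = 0.1669 mol
Ca²⁺ + 2e⁻ → Ca, so theoretical m(Ca) = 0.08345 × 40.08 = 3.345 g
Actual mass = 68.4% × 3.345 = 2.29 g

2.29 g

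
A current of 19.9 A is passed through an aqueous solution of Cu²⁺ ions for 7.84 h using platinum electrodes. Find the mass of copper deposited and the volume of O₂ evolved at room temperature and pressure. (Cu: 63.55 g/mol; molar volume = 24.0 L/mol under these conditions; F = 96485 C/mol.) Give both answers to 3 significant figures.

185 g Cu; 34.9 L O₂

Q = 19.9 × 28224 = 5.617×10^5 C; n(e⁻) = 5.617×10^5 / 96485 = 5.822 mol
Cathode: Cu²⁺ + 2e⁻ → Cu → n(Cu) = 5.822/2 = 2.911 mol → 185 g
Anode: 2H₂O → O₂ + 4H⁺ + 4e⁻ → n(O₂) = 5.822/4 = 1.456 mol → 34.9 L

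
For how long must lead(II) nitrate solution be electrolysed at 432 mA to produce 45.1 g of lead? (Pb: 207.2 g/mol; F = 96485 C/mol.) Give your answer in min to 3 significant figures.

n(Pb) = 45.1 / 207.2 = 0.2177 mol
Pb²⁺ + 2e⁻ → Pb, so n(e⁻) = 2 × 0.2177 = 0.4354 mol
Q = 0.4354 × 96485 = 42010 C
t = Q / I = 42010 / 0.432 = 97250 s = 1620 min

1620 min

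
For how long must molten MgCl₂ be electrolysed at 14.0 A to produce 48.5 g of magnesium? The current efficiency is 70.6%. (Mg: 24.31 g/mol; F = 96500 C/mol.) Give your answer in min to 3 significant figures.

n(Mg) = 48.5 / 24.31 = 1.995 mol
Mg²⁺ + 2e⁻ → Mg, so n(e⁻) = 2 × 1.995 = 3.990 mol
Q = 3.990 × 96500 / 0.706 = 5.454×10^5 C
t = Q / I = 5.454×10^5 / 14.0 = 38960 s = 649 min

649 min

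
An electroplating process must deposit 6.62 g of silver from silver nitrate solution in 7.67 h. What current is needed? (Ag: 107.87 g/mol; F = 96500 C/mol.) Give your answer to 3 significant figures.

0.214 A

n(Ag) = 6.62 / 107.87 = 0.06137 mol
Ag⁺ + e⁻ → Ag, so n(e⁻) = 0.06137 mol
Q = 0.06137 × 96500 = 5922 C
I = Q / t = 5922 / 27612 s = 0.214 A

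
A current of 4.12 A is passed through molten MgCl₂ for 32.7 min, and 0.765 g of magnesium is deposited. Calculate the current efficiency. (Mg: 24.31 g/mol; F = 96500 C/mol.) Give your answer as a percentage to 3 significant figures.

75.1%

Q = 4.12 × 1962 = 8083 C
n(e⁻) = 8083 / 96500 = 0.08376 mol
Mg²⁺ + 2e⁻ → Mg, so theoretical n(Mg) = 0.04188 mol → 1.018 g
Efficiency = 0.765 / 1.018 = 0.7515 = 75.1%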